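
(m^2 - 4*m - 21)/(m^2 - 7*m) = (m + 3)/m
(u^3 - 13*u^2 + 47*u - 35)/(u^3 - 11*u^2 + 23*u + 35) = (u - 1)/(u + 1)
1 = 1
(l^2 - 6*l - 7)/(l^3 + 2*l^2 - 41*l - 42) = (l - 7)/(l^2 + l - 42)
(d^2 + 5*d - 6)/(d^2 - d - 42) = (d - 1)/(d - 7)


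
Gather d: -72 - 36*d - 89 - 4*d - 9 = -40*d - 170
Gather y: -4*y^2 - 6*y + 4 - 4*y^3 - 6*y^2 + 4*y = -4*y^3 - 10*y^2 - 2*y + 4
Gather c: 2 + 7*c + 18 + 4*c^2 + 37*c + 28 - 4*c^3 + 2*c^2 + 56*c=-4*c^3 + 6*c^2 + 100*c + 48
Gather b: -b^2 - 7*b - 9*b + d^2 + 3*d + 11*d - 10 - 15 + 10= -b^2 - 16*b + d^2 + 14*d - 15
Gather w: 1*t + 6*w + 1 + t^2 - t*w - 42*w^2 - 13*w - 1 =t^2 + t - 42*w^2 + w*(-t - 7)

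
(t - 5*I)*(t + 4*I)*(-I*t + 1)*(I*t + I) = t^4 + t^3 + 21*t^2 + 21*t + 20*I*t + 20*I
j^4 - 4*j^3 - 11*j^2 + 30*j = j*(j - 5)*(j - 2)*(j + 3)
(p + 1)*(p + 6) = p^2 + 7*p + 6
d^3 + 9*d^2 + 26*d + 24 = (d + 2)*(d + 3)*(d + 4)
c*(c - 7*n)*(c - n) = c^3 - 8*c^2*n + 7*c*n^2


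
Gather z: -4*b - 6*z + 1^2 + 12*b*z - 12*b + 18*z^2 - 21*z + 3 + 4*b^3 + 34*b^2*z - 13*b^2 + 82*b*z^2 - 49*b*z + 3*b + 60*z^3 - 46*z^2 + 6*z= 4*b^3 - 13*b^2 - 13*b + 60*z^3 + z^2*(82*b - 28) + z*(34*b^2 - 37*b - 21) + 4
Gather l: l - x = l - x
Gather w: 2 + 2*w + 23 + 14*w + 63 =16*w + 88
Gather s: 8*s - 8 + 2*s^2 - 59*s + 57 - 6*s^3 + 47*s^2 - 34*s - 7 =-6*s^3 + 49*s^2 - 85*s + 42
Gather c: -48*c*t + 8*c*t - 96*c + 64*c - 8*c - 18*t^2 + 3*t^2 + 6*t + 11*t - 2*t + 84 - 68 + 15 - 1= c*(-40*t - 40) - 15*t^2 + 15*t + 30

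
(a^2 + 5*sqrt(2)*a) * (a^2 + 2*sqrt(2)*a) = a^4 + 7*sqrt(2)*a^3 + 20*a^2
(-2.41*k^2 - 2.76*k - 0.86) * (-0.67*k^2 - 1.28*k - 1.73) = 1.6147*k^4 + 4.934*k^3 + 8.2783*k^2 + 5.8756*k + 1.4878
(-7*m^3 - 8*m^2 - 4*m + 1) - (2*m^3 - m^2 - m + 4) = -9*m^3 - 7*m^2 - 3*m - 3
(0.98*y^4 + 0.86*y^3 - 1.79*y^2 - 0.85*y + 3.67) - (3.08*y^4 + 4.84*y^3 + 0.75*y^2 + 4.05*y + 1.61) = -2.1*y^4 - 3.98*y^3 - 2.54*y^2 - 4.9*y + 2.06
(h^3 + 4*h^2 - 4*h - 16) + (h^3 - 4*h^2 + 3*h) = 2*h^3 - h - 16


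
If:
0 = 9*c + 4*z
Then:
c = -4*z/9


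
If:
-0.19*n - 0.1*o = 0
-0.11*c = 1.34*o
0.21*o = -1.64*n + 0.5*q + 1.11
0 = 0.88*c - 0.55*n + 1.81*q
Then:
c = 3.83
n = 0.17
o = -0.31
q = -1.81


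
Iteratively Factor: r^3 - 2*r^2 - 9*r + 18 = (r + 3)*(r^2 - 5*r + 6) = (r - 2)*(r + 3)*(r - 3)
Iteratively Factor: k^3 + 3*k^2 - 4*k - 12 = (k - 2)*(k^2 + 5*k + 6) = (k - 2)*(k + 3)*(k + 2)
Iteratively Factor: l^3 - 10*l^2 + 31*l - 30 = (l - 5)*(l^2 - 5*l + 6) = (l - 5)*(l - 2)*(l - 3)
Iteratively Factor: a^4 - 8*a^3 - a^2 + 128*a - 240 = (a - 3)*(a^3 - 5*a^2 - 16*a + 80) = (a - 5)*(a - 3)*(a^2 - 16) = (a - 5)*(a - 4)*(a - 3)*(a + 4)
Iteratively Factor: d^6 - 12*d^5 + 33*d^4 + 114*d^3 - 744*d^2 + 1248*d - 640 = (d - 5)*(d^5 - 7*d^4 - 2*d^3 + 104*d^2 - 224*d + 128) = (d - 5)*(d - 2)*(d^4 - 5*d^3 - 12*d^2 + 80*d - 64) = (d - 5)*(d - 4)*(d - 2)*(d^3 - d^2 - 16*d + 16) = (d - 5)*(d - 4)*(d - 2)*(d + 4)*(d^2 - 5*d + 4) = (d - 5)*(d - 4)*(d - 2)*(d - 1)*(d + 4)*(d - 4)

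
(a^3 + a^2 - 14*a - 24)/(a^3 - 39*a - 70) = (a^2 - a - 12)/(a^2 - 2*a - 35)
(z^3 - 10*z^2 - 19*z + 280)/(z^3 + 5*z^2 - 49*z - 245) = (z - 8)/(z + 7)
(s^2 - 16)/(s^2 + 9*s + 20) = (s - 4)/(s + 5)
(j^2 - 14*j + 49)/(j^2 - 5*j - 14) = (j - 7)/(j + 2)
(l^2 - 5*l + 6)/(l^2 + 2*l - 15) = (l - 2)/(l + 5)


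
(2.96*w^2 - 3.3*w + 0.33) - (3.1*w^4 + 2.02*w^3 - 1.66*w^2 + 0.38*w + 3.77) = -3.1*w^4 - 2.02*w^3 + 4.62*w^2 - 3.68*w - 3.44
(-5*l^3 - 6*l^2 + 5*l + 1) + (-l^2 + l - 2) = -5*l^3 - 7*l^2 + 6*l - 1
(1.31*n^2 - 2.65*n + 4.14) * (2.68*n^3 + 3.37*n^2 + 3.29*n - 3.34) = 3.5108*n^5 - 2.6873*n^4 + 6.4746*n^3 + 0.857899999999999*n^2 + 22.4716*n - 13.8276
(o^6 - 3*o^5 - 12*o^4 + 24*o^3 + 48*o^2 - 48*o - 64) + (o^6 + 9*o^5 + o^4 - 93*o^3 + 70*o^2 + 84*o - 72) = 2*o^6 + 6*o^5 - 11*o^4 - 69*o^3 + 118*o^2 + 36*o - 136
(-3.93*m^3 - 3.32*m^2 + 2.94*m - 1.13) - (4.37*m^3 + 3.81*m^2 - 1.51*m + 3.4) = -8.3*m^3 - 7.13*m^2 + 4.45*m - 4.53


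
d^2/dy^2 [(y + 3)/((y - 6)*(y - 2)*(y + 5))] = 2*(3*y^5 + 9*y^4 - 35*y^3 - 531*y^2 + 756*y + 4572)/(y^9 - 9*y^8 - 57*y^7 + 657*y^6 + 516*y^5 - 15516*y^4 + 19088*y^3 + 108720*y^2 - 302400*y + 216000)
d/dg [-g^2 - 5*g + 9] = -2*g - 5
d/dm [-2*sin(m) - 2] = -2*cos(m)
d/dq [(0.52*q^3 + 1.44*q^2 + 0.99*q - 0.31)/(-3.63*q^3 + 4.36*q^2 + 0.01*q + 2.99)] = (8.88178419700125e-16*q^5 + 7.4944*q^4 + 7.1978*q^3 - 3.0135*q^2 + 11.3144*q + 2.9632)/(13.1769*q^6 - 31.6536*q^5 + 18.937*q^4 - 21.6202*q^3 + 26.0729*q^2 + 0.0598*q + 8.9401)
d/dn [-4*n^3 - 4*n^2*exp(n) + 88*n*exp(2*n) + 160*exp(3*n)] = -4*n^2*exp(n) - 12*n^2 + 176*n*exp(2*n) - 8*n*exp(n) + 480*exp(3*n) + 88*exp(2*n)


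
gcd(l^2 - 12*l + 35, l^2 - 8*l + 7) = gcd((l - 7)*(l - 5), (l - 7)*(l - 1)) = l - 7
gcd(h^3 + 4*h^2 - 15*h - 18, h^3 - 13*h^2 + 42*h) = 1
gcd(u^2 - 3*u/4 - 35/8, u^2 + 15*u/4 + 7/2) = u + 7/4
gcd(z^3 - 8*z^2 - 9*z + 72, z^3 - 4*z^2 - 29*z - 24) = z^2 - 5*z - 24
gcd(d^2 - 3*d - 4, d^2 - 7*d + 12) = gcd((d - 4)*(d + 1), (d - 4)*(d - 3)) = d - 4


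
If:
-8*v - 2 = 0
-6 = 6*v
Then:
No Solution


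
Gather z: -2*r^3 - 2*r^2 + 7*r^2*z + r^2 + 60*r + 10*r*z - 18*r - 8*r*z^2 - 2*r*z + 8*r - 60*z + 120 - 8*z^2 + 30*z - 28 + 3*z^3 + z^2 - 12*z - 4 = -2*r^3 - r^2 + 50*r + 3*z^3 + z^2*(-8*r - 7) + z*(7*r^2 + 8*r - 42) + 88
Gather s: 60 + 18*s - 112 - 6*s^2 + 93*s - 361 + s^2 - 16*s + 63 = -5*s^2 + 95*s - 350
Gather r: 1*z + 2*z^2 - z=2*z^2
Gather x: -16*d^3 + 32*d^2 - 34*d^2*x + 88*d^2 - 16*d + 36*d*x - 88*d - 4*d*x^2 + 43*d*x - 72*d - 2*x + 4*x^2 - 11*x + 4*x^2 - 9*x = -16*d^3 + 120*d^2 - 176*d + x^2*(8 - 4*d) + x*(-34*d^2 + 79*d - 22)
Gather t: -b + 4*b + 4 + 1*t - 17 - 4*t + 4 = 3*b - 3*t - 9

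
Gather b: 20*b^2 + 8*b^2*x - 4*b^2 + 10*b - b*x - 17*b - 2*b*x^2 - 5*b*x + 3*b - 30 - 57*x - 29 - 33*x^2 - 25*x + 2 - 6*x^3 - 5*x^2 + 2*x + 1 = b^2*(8*x + 16) + b*(-2*x^2 - 6*x - 4) - 6*x^3 - 38*x^2 - 80*x - 56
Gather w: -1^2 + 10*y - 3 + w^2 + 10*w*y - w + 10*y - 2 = w^2 + w*(10*y - 1) + 20*y - 6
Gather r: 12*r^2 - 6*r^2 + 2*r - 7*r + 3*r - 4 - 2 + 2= 6*r^2 - 2*r - 4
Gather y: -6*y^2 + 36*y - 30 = -6*y^2 + 36*y - 30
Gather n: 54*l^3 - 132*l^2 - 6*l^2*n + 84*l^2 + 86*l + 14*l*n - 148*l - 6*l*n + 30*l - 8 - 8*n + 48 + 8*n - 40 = 54*l^3 - 48*l^2 - 32*l + n*(-6*l^2 + 8*l)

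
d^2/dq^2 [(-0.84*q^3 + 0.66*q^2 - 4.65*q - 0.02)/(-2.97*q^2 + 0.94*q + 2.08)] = (-7.105427357601e-15*q^5 + 90.21201*q^3 - 13.55058*q^2 + 193.82508*q - 23.61176)/(26.198073*q^6 - 24.874938*q^5 - 47.16954*q^4 + 34.01108*q^3 + 33.03456*q^2 - 12.200448*q - 8.998912)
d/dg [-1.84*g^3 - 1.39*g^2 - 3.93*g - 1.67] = -5.52*g^2 - 2.78*g - 3.93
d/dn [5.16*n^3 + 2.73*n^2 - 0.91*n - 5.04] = 15.48*n^2 + 5.46*n - 0.91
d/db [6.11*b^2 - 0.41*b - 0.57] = 12.22*b - 0.41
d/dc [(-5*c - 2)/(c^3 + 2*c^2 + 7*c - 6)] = 2*(5*c^3 + 8*c^2 + 4*c + 22)/(c^6 + 4*c^5 + 18*c^4 + 16*c^3 + 25*c^2 - 84*c + 36)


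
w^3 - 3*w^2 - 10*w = w*(w - 5)*(w + 2)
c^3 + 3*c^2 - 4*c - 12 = (c - 2)*(c + 2)*(c + 3)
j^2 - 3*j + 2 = (j - 2)*(j - 1)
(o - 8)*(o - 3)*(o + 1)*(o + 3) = o^4 - 7*o^3 - 17*o^2 + 63*o + 72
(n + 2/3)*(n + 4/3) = n^2 + 2*n + 8/9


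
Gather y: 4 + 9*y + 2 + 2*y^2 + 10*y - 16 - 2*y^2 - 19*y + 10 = 0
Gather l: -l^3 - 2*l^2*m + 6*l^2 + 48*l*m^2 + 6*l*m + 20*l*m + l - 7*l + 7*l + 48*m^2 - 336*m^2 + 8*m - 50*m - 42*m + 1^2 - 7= -l^3 + l^2*(6 - 2*m) + l*(48*m^2 + 26*m + 1) - 288*m^2 - 84*m - 6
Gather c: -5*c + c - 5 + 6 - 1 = -4*c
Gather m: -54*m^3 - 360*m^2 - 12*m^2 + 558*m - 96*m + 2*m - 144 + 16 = -54*m^3 - 372*m^2 + 464*m - 128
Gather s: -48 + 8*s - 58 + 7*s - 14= 15*s - 120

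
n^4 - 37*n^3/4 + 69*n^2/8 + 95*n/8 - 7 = (n - 8)*(n - 7/4)*(n - 1/2)*(n + 1)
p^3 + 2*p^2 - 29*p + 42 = (p - 3)*(p - 2)*(p + 7)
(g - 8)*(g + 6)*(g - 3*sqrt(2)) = g^3 - 3*sqrt(2)*g^2 - 2*g^2 - 48*g + 6*sqrt(2)*g + 144*sqrt(2)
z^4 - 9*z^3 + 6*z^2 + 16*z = z*(z - 8)*(z - 2)*(z + 1)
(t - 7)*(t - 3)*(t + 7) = t^3 - 3*t^2 - 49*t + 147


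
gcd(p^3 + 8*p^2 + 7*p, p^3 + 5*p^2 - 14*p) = p^2 + 7*p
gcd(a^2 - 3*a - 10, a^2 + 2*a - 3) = 1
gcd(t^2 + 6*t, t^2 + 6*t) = t^2 + 6*t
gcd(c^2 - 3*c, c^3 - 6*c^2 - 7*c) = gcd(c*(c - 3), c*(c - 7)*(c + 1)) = c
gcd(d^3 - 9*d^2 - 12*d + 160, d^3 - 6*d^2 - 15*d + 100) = d^2 - d - 20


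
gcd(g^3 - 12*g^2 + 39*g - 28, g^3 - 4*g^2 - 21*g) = g - 7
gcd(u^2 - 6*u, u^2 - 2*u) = u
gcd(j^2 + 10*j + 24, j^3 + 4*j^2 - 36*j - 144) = j^2 + 10*j + 24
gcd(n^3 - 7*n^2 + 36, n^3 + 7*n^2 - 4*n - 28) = n + 2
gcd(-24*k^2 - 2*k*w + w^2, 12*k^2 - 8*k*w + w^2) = -6*k + w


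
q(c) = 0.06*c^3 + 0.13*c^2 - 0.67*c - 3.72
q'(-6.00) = 4.25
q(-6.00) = -7.98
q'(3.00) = 1.73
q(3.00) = -2.94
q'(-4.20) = 1.41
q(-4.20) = -3.06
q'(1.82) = 0.40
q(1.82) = -4.15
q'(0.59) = -0.45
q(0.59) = -4.06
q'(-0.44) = -0.75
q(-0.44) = -3.41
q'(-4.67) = 2.04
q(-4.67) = -3.87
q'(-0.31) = -0.73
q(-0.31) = -3.50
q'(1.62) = 0.22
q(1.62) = -4.21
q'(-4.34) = 1.59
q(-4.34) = -3.27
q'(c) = 0.18*c^2 + 0.26*c - 0.67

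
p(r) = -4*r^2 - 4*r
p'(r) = -8*r - 4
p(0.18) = -0.85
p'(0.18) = -5.44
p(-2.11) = -9.37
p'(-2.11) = 12.88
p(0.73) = -5.05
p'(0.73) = -9.84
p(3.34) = -57.98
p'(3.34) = -30.72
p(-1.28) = -1.43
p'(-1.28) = 6.24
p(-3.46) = -34.05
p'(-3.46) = 23.68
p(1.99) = -23.80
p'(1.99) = -19.92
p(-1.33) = -1.76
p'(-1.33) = 6.64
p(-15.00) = -840.00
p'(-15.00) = 116.00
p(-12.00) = -528.00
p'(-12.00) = 92.00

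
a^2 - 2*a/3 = a*(a - 2/3)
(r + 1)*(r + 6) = r^2 + 7*r + 6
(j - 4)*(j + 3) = j^2 - j - 12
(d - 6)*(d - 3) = d^2 - 9*d + 18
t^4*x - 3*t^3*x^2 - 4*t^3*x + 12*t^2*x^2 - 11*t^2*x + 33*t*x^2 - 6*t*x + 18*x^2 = (t - 6)*(t + 1)*(t - 3*x)*(t*x + x)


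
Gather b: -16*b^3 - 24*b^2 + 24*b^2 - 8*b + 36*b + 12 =-16*b^3 + 28*b + 12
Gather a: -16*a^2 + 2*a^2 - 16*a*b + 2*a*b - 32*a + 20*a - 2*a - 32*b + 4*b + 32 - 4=-14*a^2 + a*(-14*b - 14) - 28*b + 28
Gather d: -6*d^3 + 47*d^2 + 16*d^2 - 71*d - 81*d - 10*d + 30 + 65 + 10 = -6*d^3 + 63*d^2 - 162*d + 105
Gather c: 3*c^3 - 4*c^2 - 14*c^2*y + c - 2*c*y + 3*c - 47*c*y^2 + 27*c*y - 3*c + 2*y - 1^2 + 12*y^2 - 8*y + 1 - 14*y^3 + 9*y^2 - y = 3*c^3 + c^2*(-14*y - 4) + c*(-47*y^2 + 25*y + 1) - 14*y^3 + 21*y^2 - 7*y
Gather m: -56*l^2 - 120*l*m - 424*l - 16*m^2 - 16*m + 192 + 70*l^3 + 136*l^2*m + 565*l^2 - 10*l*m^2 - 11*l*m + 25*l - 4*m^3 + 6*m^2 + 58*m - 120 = 70*l^3 + 509*l^2 - 399*l - 4*m^3 + m^2*(-10*l - 10) + m*(136*l^2 - 131*l + 42) + 72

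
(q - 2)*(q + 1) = q^2 - q - 2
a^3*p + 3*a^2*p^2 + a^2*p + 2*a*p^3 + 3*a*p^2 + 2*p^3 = (a + p)*(a + 2*p)*(a*p + p)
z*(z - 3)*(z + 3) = z^3 - 9*z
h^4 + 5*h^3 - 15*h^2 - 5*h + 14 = (h - 2)*(h - 1)*(h + 1)*(h + 7)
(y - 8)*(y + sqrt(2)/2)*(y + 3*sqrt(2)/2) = y^3 - 8*y^2 + 2*sqrt(2)*y^2 - 16*sqrt(2)*y + 3*y/2 - 12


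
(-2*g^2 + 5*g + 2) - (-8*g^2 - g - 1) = 6*g^2 + 6*g + 3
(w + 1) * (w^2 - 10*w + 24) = w^3 - 9*w^2 + 14*w + 24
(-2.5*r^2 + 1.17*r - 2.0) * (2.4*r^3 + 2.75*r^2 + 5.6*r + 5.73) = -6.0*r^5 - 4.067*r^4 - 15.5825*r^3 - 13.273*r^2 - 4.4959*r - 11.46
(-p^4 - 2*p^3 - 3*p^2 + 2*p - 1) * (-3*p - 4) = 3*p^5 + 10*p^4 + 17*p^3 + 6*p^2 - 5*p + 4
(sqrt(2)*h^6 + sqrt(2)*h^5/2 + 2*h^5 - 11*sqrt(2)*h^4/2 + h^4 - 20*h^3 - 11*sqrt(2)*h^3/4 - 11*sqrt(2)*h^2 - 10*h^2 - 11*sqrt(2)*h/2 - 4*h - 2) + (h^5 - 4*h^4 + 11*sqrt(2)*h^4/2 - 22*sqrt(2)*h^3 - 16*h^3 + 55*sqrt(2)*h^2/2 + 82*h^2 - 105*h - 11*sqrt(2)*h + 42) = sqrt(2)*h^6 + sqrt(2)*h^5/2 + 3*h^5 - 3*h^4 - 36*h^3 - 99*sqrt(2)*h^3/4 + 33*sqrt(2)*h^2/2 + 72*h^2 - 109*h - 33*sqrt(2)*h/2 + 40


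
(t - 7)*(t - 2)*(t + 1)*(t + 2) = t^4 - 6*t^3 - 11*t^2 + 24*t + 28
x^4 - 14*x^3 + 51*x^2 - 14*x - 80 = (x - 8)*(x - 5)*(x - 2)*(x + 1)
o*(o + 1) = o^2 + o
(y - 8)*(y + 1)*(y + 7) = y^3 - 57*y - 56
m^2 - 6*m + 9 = (m - 3)^2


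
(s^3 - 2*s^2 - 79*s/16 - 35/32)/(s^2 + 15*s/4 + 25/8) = (8*s^2 - 26*s - 7)/(4*(2*s + 5))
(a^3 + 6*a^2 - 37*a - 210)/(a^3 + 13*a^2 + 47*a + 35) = (a - 6)/(a + 1)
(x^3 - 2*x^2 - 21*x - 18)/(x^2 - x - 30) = (x^2 + 4*x + 3)/(x + 5)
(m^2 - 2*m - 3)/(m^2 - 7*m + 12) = (m + 1)/(m - 4)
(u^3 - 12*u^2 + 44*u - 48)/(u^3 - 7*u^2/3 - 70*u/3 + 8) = 3*(u^2 - 6*u + 8)/(3*u^2 + 11*u - 4)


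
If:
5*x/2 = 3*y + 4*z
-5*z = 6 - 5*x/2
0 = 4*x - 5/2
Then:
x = 5/8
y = 409/240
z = -71/80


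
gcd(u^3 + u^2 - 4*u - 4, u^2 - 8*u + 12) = u - 2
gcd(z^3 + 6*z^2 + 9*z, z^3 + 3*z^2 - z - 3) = z + 3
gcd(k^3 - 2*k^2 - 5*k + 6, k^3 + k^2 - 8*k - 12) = k^2 - k - 6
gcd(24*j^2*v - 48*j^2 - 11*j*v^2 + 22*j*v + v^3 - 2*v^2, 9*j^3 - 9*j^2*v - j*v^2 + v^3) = -3*j + v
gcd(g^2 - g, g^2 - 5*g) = g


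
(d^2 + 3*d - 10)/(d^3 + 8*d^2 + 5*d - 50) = 1/(d + 5)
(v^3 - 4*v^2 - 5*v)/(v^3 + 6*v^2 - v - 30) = v*(v^2 - 4*v - 5)/(v^3 + 6*v^2 - v - 30)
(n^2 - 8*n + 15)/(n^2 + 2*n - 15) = (n - 5)/(n + 5)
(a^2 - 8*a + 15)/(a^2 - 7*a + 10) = (a - 3)/(a - 2)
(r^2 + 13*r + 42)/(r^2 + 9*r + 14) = (r + 6)/(r + 2)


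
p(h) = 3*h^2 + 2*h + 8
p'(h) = 6*h + 2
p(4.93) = 90.77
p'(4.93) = 31.58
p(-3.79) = 43.51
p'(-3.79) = -20.74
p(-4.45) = 58.51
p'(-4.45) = -24.70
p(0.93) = 12.45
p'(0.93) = 7.58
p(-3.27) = 33.54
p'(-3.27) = -17.62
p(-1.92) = 15.22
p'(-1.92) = -9.52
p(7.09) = 172.98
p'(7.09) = 44.54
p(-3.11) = 30.80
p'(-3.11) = -16.66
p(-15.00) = 653.00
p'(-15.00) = -88.00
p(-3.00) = 29.00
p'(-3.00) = -16.00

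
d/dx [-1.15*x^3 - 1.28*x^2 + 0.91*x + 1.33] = -3.45*x^2 - 2.56*x + 0.91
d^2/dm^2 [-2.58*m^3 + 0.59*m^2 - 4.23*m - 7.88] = 1.18 - 15.48*m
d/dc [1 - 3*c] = -3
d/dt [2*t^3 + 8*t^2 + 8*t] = 6*t^2 + 16*t + 8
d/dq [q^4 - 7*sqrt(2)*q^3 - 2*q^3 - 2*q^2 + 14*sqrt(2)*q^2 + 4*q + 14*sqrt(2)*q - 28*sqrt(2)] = 4*q^3 - 21*sqrt(2)*q^2 - 6*q^2 - 4*q + 28*sqrt(2)*q + 4 + 14*sqrt(2)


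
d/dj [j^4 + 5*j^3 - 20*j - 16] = 4*j^3 + 15*j^2 - 20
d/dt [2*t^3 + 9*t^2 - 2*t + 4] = 6*t^2 + 18*t - 2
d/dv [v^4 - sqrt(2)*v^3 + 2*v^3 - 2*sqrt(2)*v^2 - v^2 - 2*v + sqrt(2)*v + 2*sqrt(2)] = 4*v^3 - 3*sqrt(2)*v^2 + 6*v^2 - 4*sqrt(2)*v - 2*v - 2 + sqrt(2)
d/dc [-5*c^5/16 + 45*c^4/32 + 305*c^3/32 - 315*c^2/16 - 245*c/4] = -25*c^4/16 + 45*c^3/8 + 915*c^2/32 - 315*c/8 - 245/4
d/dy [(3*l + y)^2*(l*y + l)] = l*(3*l + y)*(3*l + 3*y + 2)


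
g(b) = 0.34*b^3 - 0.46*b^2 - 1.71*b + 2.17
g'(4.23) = 12.65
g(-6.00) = -77.57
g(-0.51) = 2.88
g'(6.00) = 29.49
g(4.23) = 12.44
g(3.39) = 4.33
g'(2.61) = 2.84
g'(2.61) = 2.84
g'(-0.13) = -1.57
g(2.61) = 0.62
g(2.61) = 0.62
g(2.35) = 0.02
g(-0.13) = 2.38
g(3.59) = 5.83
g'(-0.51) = -0.98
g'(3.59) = 8.13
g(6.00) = 48.79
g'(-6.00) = 40.53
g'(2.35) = 1.76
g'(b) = 1.02*b^2 - 0.92*b - 1.71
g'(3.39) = 6.89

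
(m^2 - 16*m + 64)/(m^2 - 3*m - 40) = (m - 8)/(m + 5)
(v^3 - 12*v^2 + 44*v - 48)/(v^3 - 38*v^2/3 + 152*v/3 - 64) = 3*(v - 2)/(3*v - 8)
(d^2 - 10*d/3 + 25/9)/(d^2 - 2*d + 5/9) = (3*d - 5)/(3*d - 1)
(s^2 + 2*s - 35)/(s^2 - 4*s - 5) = (s + 7)/(s + 1)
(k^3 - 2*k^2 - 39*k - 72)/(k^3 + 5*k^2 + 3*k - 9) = (k - 8)/(k - 1)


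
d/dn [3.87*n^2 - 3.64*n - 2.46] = 7.74*n - 3.64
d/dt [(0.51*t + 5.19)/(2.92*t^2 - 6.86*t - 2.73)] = (-1.4892*t^2 - 30.3096*t + 34.2111)/(8.5264*t^4 - 40.0624*t^3 + 31.1164*t^2 + 37.4556*t + 7.4529)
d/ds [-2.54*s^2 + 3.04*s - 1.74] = 3.04 - 5.08*s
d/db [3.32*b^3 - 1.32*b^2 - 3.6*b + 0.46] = 9.96*b^2 - 2.64*b - 3.6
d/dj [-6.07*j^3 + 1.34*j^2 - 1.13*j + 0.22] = -18.21*j^2 + 2.68*j - 1.13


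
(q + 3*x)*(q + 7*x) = q^2 + 10*q*x + 21*x^2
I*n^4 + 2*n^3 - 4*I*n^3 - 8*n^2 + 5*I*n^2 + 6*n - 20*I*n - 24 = (n - 4)*(n - 3*I)*(n + 2*I)*(I*n + 1)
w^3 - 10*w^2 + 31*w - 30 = (w - 5)*(w - 3)*(w - 2)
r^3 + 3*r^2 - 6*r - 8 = (r - 2)*(r + 1)*(r + 4)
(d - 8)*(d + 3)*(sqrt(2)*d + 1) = sqrt(2)*d^3 - 5*sqrt(2)*d^2 + d^2 - 24*sqrt(2)*d - 5*d - 24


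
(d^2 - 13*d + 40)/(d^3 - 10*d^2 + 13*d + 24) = (d - 5)/(d^2 - 2*d - 3)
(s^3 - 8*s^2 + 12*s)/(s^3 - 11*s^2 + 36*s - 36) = s/(s - 3)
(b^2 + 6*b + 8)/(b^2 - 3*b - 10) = (b + 4)/(b - 5)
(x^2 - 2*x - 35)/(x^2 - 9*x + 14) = (x + 5)/(x - 2)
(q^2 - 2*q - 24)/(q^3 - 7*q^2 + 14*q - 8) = (q^2 - 2*q - 24)/(q^3 - 7*q^2 + 14*q - 8)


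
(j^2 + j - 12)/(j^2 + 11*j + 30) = (j^2 + j - 12)/(j^2 + 11*j + 30)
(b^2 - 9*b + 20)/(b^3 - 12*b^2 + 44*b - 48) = (b - 5)/(b^2 - 8*b + 12)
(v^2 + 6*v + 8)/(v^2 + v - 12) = (v + 2)/(v - 3)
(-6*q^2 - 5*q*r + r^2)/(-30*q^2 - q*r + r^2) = (q + r)/(5*q + r)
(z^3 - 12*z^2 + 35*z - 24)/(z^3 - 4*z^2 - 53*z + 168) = (z - 1)/(z + 7)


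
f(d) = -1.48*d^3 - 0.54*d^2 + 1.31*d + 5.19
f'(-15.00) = -981.49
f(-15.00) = 4859.04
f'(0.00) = 1.31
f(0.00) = 5.19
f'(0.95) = -3.72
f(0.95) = 4.68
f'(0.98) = -4.01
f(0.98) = 4.56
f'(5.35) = -131.55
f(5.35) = -229.89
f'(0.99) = -4.11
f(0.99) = 4.52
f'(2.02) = -18.99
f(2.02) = -6.57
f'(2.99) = -41.61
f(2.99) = -35.28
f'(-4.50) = -83.74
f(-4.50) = 123.22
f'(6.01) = -165.55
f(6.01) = -327.72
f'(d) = -4.44*d^2 - 1.08*d + 1.31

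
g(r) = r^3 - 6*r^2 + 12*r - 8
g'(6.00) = 48.00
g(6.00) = 64.00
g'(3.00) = 3.00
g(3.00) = 1.00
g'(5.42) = 35.09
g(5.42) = 40.00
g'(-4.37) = 121.73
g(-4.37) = -258.47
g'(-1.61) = 39.10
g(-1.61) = -47.05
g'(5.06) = 28.09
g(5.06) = 28.65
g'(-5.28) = 159.00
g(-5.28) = -385.83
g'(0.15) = 10.27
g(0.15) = -6.33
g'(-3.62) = 94.75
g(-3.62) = -177.50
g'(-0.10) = 13.23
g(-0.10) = -9.26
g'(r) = 3*r^2 - 12*r + 12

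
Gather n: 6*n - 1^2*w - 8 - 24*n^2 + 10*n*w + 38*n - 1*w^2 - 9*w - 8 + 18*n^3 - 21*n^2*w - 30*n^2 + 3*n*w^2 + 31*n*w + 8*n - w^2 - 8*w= 18*n^3 + n^2*(-21*w - 54) + n*(3*w^2 + 41*w + 52) - 2*w^2 - 18*w - 16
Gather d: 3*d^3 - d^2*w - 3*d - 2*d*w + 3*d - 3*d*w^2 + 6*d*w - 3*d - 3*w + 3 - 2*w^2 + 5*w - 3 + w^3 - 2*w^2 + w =3*d^3 - d^2*w + d*(-3*w^2 + 4*w - 3) + w^3 - 4*w^2 + 3*w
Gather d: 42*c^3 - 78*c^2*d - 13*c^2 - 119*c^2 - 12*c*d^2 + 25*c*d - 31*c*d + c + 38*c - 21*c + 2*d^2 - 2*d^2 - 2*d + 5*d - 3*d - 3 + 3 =42*c^3 - 132*c^2 - 12*c*d^2 + 18*c + d*(-78*c^2 - 6*c)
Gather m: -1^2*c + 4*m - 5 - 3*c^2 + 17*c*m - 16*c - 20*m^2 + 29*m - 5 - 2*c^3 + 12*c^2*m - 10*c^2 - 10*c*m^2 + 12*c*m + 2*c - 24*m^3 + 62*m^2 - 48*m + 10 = -2*c^3 - 13*c^2 - 15*c - 24*m^3 + m^2*(42 - 10*c) + m*(12*c^2 + 29*c - 15)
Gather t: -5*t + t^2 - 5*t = t^2 - 10*t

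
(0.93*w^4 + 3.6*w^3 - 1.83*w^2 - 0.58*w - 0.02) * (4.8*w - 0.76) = 4.464*w^5 + 16.5732*w^4 - 11.52*w^3 - 1.3932*w^2 + 0.3448*w + 0.0152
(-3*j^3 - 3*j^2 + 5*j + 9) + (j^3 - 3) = -2*j^3 - 3*j^2 + 5*j + 6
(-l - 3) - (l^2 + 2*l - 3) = -l^2 - 3*l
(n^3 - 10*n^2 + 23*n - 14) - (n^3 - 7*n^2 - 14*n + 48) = -3*n^2 + 37*n - 62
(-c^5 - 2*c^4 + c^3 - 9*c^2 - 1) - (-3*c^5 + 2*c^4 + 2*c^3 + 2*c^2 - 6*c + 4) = 2*c^5 - 4*c^4 - c^3 - 11*c^2 + 6*c - 5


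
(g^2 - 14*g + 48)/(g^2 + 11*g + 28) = (g^2 - 14*g + 48)/(g^2 + 11*g + 28)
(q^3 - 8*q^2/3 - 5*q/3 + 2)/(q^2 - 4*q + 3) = (3*q^2 + q - 2)/(3*(q - 1))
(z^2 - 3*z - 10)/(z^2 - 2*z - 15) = (z + 2)/(z + 3)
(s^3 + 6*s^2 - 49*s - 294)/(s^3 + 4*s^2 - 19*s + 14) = (s^2 - s - 42)/(s^2 - 3*s + 2)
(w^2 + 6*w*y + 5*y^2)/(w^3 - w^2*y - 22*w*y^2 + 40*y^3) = (w + y)/(w^2 - 6*w*y + 8*y^2)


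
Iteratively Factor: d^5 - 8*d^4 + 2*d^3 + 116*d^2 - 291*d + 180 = (d - 5)*(d^4 - 3*d^3 - 13*d^2 + 51*d - 36) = (d - 5)*(d - 1)*(d^3 - 2*d^2 - 15*d + 36) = (d - 5)*(d - 1)*(d + 4)*(d^2 - 6*d + 9) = (d - 5)*(d - 3)*(d - 1)*(d + 4)*(d - 3)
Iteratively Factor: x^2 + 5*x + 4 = (x + 1)*(x + 4)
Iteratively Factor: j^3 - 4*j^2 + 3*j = (j)*(j^2 - 4*j + 3) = j*(j - 3)*(j - 1)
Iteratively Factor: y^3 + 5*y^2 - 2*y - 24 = (y + 3)*(y^2 + 2*y - 8) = (y + 3)*(y + 4)*(y - 2)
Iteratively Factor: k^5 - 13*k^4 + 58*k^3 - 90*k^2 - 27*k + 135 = (k + 1)*(k^4 - 14*k^3 + 72*k^2 - 162*k + 135) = (k - 3)*(k + 1)*(k^3 - 11*k^2 + 39*k - 45) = (k - 5)*(k - 3)*(k + 1)*(k^2 - 6*k + 9) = (k - 5)*(k - 3)^2*(k + 1)*(k - 3)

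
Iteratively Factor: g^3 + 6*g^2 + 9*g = (g)*(g^2 + 6*g + 9) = g*(g + 3)*(g + 3)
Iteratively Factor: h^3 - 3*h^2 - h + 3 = (h - 1)*(h^2 - 2*h - 3) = (h - 1)*(h + 1)*(h - 3)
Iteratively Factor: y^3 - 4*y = (y + 2)*(y^2 - 2*y) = (y - 2)*(y + 2)*(y)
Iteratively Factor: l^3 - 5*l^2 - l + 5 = (l - 5)*(l^2 - 1) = (l - 5)*(l + 1)*(l - 1)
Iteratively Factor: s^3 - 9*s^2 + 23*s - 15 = (s - 1)*(s^2 - 8*s + 15) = (s - 3)*(s - 1)*(s - 5)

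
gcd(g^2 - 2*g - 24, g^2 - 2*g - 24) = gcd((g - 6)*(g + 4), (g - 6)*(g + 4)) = g^2 - 2*g - 24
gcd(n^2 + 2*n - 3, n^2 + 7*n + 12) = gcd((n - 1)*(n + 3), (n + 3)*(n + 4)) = n + 3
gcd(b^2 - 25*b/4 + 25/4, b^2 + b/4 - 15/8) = b - 5/4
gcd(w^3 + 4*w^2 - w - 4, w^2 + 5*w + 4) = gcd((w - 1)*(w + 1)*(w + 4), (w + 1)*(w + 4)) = w^2 + 5*w + 4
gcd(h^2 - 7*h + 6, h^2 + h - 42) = h - 6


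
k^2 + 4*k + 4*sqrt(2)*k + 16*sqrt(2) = (k + 4)*(k + 4*sqrt(2))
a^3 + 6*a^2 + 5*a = a*(a + 1)*(a + 5)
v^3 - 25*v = v*(v - 5)*(v + 5)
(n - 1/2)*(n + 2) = n^2 + 3*n/2 - 1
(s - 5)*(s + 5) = s^2 - 25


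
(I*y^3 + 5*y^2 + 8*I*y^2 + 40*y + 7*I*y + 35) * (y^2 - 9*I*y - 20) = I*y^5 + 14*y^4 + 8*I*y^4 + 112*y^3 - 58*I*y^3 - 2*y^2 - 520*I*y^2 - 800*y - 455*I*y - 700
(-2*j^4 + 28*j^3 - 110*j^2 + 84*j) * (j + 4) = -2*j^5 + 20*j^4 + 2*j^3 - 356*j^2 + 336*j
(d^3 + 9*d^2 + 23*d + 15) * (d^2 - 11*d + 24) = d^5 - 2*d^4 - 52*d^3 - 22*d^2 + 387*d + 360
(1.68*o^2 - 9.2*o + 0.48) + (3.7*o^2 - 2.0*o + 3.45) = 5.38*o^2 - 11.2*o + 3.93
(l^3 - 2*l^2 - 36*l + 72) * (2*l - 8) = 2*l^4 - 12*l^3 - 56*l^2 + 432*l - 576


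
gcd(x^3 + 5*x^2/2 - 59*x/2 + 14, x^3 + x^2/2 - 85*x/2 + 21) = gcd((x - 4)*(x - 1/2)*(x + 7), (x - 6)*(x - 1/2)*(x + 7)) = x^2 + 13*x/2 - 7/2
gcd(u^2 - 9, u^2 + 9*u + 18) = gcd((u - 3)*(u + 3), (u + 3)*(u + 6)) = u + 3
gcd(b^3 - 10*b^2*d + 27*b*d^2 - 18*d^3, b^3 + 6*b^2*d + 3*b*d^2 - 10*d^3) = b - d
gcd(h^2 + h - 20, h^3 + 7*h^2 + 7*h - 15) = h + 5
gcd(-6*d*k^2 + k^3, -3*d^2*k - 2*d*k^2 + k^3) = k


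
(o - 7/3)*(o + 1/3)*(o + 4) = o^3 + 2*o^2 - 79*o/9 - 28/9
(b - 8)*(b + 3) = b^2 - 5*b - 24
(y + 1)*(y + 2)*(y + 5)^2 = y^4 + 13*y^3 + 57*y^2 + 95*y + 50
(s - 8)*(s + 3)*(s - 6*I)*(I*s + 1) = I*s^4 + 7*s^3 - 5*I*s^3 - 35*s^2 - 30*I*s^2 - 168*s + 30*I*s + 144*I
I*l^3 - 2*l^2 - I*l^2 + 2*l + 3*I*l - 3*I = (l - I)*(l + 3*I)*(I*l - I)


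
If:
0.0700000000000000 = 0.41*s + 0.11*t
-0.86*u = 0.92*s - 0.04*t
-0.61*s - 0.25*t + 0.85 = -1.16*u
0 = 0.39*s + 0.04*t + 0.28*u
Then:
No Solution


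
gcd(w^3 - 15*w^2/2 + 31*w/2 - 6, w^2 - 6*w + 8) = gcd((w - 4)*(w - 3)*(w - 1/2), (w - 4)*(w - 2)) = w - 4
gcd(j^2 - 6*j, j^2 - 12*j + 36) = j - 6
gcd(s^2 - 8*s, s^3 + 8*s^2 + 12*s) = s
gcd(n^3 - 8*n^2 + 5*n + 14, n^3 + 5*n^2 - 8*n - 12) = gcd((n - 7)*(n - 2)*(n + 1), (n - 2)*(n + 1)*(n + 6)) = n^2 - n - 2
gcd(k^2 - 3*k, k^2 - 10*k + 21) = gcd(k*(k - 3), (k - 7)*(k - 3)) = k - 3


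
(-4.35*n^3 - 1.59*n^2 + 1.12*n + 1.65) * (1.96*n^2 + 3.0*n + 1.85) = -8.526*n^5 - 16.1664*n^4 - 10.6223*n^3 + 3.6525*n^2 + 7.022*n + 3.0525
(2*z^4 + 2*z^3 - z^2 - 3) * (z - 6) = 2*z^5 - 10*z^4 - 13*z^3 + 6*z^2 - 3*z + 18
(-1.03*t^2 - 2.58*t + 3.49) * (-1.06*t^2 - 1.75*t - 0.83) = 1.0918*t^4 + 4.5373*t^3 + 1.6705*t^2 - 3.9661*t - 2.8967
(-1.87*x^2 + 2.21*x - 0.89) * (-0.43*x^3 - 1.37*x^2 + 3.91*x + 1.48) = 0.8041*x^5 + 1.6116*x^4 - 9.9567*x^3 + 7.0928*x^2 - 0.2091*x - 1.3172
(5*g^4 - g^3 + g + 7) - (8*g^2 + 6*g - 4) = 5*g^4 - g^3 - 8*g^2 - 5*g + 11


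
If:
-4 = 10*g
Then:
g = -2/5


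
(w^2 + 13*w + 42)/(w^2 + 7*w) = (w + 6)/w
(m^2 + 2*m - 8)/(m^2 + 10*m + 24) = (m - 2)/(m + 6)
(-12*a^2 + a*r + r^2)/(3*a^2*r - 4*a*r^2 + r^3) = (4*a + r)/(r*(-a + r))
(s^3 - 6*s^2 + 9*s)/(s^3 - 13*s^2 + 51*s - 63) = s/(s - 7)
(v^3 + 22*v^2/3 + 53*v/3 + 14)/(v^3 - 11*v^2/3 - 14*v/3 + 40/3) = (3*v^2 + 16*v + 21)/(3*v^2 - 17*v + 20)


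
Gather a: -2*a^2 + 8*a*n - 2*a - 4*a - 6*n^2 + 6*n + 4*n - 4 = -2*a^2 + a*(8*n - 6) - 6*n^2 + 10*n - 4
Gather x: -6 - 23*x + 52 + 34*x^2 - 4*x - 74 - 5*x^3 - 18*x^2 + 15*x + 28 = -5*x^3 + 16*x^2 - 12*x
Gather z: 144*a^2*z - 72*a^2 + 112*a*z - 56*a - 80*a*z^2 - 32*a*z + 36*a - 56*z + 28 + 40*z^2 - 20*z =-72*a^2 - 20*a + z^2*(40 - 80*a) + z*(144*a^2 + 80*a - 76) + 28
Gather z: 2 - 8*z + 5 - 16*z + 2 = 9 - 24*z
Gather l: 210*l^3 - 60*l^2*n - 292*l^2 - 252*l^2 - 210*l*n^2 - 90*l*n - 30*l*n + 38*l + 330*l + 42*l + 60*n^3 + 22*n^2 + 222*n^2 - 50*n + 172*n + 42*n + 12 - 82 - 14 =210*l^3 + l^2*(-60*n - 544) + l*(-210*n^2 - 120*n + 410) + 60*n^3 + 244*n^2 + 164*n - 84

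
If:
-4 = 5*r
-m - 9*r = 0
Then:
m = 36/5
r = -4/5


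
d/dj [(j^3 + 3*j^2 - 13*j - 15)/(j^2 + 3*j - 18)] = (j^2 + 12*j + 31)/(j^2 + 12*j + 36)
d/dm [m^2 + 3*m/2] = 2*m + 3/2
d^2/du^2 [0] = 0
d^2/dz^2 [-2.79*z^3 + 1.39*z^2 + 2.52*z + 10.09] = 2.78 - 16.74*z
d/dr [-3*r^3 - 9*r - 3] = -9*r^2 - 9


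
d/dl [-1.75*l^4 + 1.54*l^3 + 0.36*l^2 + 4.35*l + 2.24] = -7.0*l^3 + 4.62*l^2 + 0.72*l + 4.35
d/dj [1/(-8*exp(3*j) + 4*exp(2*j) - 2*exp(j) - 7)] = (24*exp(2*j) - 8*exp(j) + 2)*exp(j)/(8*exp(3*j) - 4*exp(2*j) + 2*exp(j) + 7)^2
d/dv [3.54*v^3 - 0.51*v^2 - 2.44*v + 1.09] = 10.62*v^2 - 1.02*v - 2.44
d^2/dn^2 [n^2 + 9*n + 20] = 2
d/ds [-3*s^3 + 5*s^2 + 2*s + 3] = -9*s^2 + 10*s + 2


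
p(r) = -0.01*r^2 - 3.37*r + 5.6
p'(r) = -0.02*r - 3.37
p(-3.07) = 15.85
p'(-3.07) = -3.31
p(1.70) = -0.16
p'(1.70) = -3.40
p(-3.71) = 17.97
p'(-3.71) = -3.30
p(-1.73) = 11.40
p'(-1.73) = -3.34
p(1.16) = 1.68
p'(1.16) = -3.39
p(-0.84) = 8.42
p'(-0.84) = -3.35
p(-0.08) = 5.87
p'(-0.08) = -3.37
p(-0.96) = 8.83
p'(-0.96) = -3.35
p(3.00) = -4.60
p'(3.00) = -3.43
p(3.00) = -4.60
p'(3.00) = -3.43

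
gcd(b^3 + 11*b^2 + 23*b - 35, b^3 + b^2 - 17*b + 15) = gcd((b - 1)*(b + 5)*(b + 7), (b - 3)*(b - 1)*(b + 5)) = b^2 + 4*b - 5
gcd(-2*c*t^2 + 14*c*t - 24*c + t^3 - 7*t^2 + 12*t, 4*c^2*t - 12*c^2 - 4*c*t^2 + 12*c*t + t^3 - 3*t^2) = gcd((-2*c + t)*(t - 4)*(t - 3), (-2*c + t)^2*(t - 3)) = -2*c*t + 6*c + t^2 - 3*t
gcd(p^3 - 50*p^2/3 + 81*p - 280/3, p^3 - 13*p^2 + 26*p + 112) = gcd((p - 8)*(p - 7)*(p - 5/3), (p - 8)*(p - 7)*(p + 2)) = p^2 - 15*p + 56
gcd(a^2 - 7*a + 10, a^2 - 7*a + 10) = a^2 - 7*a + 10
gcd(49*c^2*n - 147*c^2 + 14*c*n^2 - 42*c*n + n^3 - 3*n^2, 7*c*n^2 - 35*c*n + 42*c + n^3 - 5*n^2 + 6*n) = 7*c*n - 21*c + n^2 - 3*n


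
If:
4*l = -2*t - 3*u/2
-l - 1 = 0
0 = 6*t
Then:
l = -1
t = 0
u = 8/3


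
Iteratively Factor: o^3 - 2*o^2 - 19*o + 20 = (o + 4)*(o^2 - 6*o + 5) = (o - 5)*(o + 4)*(o - 1)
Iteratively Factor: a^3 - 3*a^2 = (a)*(a^2 - 3*a) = a^2*(a - 3)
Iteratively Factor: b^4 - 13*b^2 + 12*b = (b - 3)*(b^3 + 3*b^2 - 4*b) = (b - 3)*(b + 4)*(b^2 - b) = b*(b - 3)*(b + 4)*(b - 1)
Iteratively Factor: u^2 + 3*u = (u)*(u + 3)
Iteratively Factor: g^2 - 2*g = (g - 2)*(g)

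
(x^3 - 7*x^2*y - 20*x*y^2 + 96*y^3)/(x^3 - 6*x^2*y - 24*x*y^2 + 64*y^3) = (x - 3*y)/(x - 2*y)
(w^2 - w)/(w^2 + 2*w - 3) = w/(w + 3)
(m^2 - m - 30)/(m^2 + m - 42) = (m + 5)/(m + 7)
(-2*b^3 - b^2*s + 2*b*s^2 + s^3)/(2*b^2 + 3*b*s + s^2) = -b + s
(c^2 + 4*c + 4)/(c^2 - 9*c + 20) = (c^2 + 4*c + 4)/(c^2 - 9*c + 20)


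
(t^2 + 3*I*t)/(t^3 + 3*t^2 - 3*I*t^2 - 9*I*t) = (t + 3*I)/(t^2 + 3*t*(1 - I) - 9*I)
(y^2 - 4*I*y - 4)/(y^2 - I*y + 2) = (y - 2*I)/(y + I)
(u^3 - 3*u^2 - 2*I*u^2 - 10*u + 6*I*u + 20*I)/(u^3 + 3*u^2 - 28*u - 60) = (u - 2*I)/(u + 6)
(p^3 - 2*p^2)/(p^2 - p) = p*(p - 2)/(p - 1)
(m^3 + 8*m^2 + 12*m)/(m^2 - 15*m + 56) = m*(m^2 + 8*m + 12)/(m^2 - 15*m + 56)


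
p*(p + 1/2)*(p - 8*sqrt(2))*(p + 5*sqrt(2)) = p^4 - 3*sqrt(2)*p^3 + p^3/2 - 80*p^2 - 3*sqrt(2)*p^2/2 - 40*p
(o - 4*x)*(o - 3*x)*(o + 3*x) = o^3 - 4*o^2*x - 9*o*x^2 + 36*x^3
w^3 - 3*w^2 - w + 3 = (w - 3)*(w - 1)*(w + 1)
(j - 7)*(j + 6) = j^2 - j - 42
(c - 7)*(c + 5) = c^2 - 2*c - 35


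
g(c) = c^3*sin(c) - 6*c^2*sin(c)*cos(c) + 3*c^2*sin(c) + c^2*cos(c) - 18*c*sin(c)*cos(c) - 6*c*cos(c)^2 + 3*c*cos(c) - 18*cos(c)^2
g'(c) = c^3*cos(c) + 6*c^2*sin(c)^2 + 2*c^2*sin(c) - 6*c^2*cos(c)^2 + 3*c^2*cos(c) + 18*c*sin(c)^2 + 3*c*sin(c) - 18*c*cos(c)^2 + 2*c*cos(c) + 18*sin(c)*cos(c) - 6*cos(c)^2 + 3*cos(c)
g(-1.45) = -5.25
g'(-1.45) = -14.79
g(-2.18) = 1.25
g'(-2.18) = -1.10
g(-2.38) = 1.12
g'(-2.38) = 2.11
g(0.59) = -18.29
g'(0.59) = 5.22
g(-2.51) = 0.77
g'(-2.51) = 3.05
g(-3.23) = 0.81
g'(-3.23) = -5.10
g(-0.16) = -17.50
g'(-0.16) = -3.30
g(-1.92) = 0.21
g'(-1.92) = -7.03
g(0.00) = -18.00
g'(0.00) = -3.00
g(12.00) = -582.18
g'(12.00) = 1201.12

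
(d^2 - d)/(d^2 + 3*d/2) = 2*(d - 1)/(2*d + 3)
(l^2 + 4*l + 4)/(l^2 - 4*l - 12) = (l + 2)/(l - 6)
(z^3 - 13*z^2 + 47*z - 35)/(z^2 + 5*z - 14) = (z^3 - 13*z^2 + 47*z - 35)/(z^2 + 5*z - 14)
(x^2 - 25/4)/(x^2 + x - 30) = (x^2 - 25/4)/(x^2 + x - 30)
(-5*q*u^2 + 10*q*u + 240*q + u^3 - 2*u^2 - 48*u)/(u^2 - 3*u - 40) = (-5*q*u - 30*q + u^2 + 6*u)/(u + 5)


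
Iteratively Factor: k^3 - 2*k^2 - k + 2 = (k - 1)*(k^2 - k - 2) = (k - 2)*(k - 1)*(k + 1)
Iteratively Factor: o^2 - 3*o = (o)*(o - 3)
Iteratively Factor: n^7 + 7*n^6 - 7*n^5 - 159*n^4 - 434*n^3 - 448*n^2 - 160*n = (n + 1)*(n^6 + 6*n^5 - 13*n^4 - 146*n^3 - 288*n^2 - 160*n) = (n - 5)*(n + 1)*(n^5 + 11*n^4 + 42*n^3 + 64*n^2 + 32*n) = (n - 5)*(n + 1)*(n + 4)*(n^4 + 7*n^3 + 14*n^2 + 8*n) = n*(n - 5)*(n + 1)*(n + 4)*(n^3 + 7*n^2 + 14*n + 8) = n*(n - 5)*(n + 1)^2*(n + 4)*(n^2 + 6*n + 8) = n*(n - 5)*(n + 1)^2*(n + 2)*(n + 4)*(n + 4)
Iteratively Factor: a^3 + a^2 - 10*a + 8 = (a + 4)*(a^2 - 3*a + 2) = (a - 1)*(a + 4)*(a - 2)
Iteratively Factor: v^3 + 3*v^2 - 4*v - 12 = (v + 3)*(v^2 - 4) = (v - 2)*(v + 3)*(v + 2)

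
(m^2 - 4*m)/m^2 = (m - 4)/m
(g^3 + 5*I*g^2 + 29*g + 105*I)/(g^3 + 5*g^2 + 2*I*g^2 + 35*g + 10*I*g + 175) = (g + 3*I)/(g + 5)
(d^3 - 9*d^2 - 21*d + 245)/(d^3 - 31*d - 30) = (d^2 - 14*d + 49)/(d^2 - 5*d - 6)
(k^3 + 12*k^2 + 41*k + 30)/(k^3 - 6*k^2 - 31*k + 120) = (k^2 + 7*k + 6)/(k^2 - 11*k + 24)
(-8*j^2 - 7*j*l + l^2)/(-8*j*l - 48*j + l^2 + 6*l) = (j + l)/(l + 6)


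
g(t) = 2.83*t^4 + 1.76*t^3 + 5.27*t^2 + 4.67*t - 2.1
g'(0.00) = 4.67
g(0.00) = -2.10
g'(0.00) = 4.67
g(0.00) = -2.10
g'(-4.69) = -1096.41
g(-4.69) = 1279.59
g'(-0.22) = 2.49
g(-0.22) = -2.88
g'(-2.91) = -260.24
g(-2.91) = 188.50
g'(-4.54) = -993.64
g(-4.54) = 1122.92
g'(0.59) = 15.05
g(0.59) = 3.19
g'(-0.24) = 2.29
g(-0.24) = -2.93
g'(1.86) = 115.38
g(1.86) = 70.02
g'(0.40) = 10.46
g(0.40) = 0.80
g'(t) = 11.32*t^3 + 5.28*t^2 + 10.54*t + 4.67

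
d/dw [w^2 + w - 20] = 2*w + 1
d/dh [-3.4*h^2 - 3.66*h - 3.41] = -6.8*h - 3.66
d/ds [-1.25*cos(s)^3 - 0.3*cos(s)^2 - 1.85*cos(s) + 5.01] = (3.75*cos(s)^2 + 0.6*cos(s) + 1.85)*sin(s)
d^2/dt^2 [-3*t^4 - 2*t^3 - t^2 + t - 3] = -36*t^2 - 12*t - 2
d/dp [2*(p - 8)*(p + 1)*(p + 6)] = 6*p^2 - 4*p - 100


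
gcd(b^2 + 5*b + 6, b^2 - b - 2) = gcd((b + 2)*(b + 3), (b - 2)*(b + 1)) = 1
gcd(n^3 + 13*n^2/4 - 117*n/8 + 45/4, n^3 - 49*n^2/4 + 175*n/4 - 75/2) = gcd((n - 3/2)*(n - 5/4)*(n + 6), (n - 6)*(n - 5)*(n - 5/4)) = n - 5/4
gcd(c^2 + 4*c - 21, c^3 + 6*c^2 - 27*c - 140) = c + 7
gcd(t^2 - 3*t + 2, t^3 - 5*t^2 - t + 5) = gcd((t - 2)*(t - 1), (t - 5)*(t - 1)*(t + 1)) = t - 1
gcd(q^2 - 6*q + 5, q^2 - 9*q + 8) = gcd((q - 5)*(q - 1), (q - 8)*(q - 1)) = q - 1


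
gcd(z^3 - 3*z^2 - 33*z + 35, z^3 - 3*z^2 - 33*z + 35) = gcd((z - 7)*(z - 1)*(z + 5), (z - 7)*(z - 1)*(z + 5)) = z^3 - 3*z^2 - 33*z + 35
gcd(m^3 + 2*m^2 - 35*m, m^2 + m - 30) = m - 5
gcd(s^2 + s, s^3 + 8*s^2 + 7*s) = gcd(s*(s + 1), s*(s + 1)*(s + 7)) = s^2 + s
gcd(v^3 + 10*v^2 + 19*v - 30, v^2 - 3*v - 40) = v + 5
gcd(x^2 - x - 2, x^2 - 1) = x + 1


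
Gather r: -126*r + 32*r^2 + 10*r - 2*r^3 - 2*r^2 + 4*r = -2*r^3 + 30*r^2 - 112*r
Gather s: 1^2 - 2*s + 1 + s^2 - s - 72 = s^2 - 3*s - 70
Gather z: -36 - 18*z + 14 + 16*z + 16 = -2*z - 6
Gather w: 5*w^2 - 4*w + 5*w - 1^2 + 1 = 5*w^2 + w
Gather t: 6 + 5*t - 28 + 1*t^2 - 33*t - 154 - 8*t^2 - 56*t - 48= -7*t^2 - 84*t - 224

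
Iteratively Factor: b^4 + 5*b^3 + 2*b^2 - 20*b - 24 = (b + 2)*(b^3 + 3*b^2 - 4*b - 12) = (b + 2)^2*(b^2 + b - 6) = (b + 2)^2*(b + 3)*(b - 2)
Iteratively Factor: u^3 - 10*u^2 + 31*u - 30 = (u - 3)*(u^2 - 7*u + 10) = (u - 3)*(u - 2)*(u - 5)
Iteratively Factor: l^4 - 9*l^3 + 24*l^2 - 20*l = (l)*(l^3 - 9*l^2 + 24*l - 20) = l*(l - 2)*(l^2 - 7*l + 10) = l*(l - 2)^2*(l - 5)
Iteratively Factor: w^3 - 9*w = (w)*(w^2 - 9) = w*(w + 3)*(w - 3)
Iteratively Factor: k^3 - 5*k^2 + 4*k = (k - 1)*(k^2 - 4*k) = (k - 4)*(k - 1)*(k)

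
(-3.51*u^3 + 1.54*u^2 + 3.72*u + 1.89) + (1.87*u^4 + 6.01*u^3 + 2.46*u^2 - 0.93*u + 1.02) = 1.87*u^4 + 2.5*u^3 + 4.0*u^2 + 2.79*u + 2.91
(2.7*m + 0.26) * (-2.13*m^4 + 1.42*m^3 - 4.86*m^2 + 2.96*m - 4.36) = -5.751*m^5 + 3.2802*m^4 - 12.7528*m^3 + 6.7284*m^2 - 11.0024*m - 1.1336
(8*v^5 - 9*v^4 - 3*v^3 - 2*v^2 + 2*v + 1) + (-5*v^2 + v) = 8*v^5 - 9*v^4 - 3*v^3 - 7*v^2 + 3*v + 1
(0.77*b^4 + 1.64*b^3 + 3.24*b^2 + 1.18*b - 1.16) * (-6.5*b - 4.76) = -5.005*b^5 - 14.3252*b^4 - 28.8664*b^3 - 23.0924*b^2 + 1.9232*b + 5.5216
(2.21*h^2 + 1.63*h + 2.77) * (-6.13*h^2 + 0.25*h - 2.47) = -13.5473*h^4 - 9.4394*h^3 - 22.0313*h^2 - 3.3336*h - 6.8419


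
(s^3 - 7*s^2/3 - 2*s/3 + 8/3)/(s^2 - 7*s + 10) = (3*s^2 - s - 4)/(3*(s - 5))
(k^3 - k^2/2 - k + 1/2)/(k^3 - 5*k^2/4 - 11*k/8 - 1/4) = 4*(-2*k^3 + k^2 + 2*k - 1)/(-8*k^3 + 10*k^2 + 11*k + 2)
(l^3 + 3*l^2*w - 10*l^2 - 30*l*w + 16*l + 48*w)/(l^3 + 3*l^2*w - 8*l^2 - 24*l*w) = (l - 2)/l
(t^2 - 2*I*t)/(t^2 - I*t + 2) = t/(t + I)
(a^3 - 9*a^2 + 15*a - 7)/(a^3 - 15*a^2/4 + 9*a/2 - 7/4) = 4*(a - 7)/(4*a - 7)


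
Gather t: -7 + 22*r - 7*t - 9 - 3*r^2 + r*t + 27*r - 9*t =-3*r^2 + 49*r + t*(r - 16) - 16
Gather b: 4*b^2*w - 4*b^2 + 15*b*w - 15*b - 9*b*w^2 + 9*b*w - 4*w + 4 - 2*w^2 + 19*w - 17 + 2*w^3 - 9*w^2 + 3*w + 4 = b^2*(4*w - 4) + b*(-9*w^2 + 24*w - 15) + 2*w^3 - 11*w^2 + 18*w - 9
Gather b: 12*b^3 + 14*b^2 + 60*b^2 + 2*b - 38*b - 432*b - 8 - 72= 12*b^3 + 74*b^2 - 468*b - 80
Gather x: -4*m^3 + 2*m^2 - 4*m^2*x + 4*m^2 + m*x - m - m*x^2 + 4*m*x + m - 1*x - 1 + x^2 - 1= -4*m^3 + 6*m^2 + x^2*(1 - m) + x*(-4*m^2 + 5*m - 1) - 2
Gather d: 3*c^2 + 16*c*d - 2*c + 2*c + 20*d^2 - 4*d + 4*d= 3*c^2 + 16*c*d + 20*d^2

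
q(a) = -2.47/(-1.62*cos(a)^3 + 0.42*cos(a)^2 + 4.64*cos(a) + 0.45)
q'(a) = -2.47*(-4.86*sin(a)*cos(a)^2 + 0.84*sin(a)*cos(a) + 4.64*sin(a))/(-1.62*cos(a)^3 + 0.42*cos(a)^2 + 4.64*cos(a) + 0.45)^2 = (12.0042*cos(a)^2 - 2.0748*cos(a) - 11.4608)*sin(a)/(-1.62*cos(a)^3 + 0.42*cos(a)^2 + 4.64*cos(a) + 0.45)^2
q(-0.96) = -0.84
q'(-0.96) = 0.82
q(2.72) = 1.12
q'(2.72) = 0.04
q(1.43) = -2.24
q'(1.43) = -9.34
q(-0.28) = -0.64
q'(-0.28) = 0.04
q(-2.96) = 1.14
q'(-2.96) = -0.08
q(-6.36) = -0.64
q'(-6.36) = 0.01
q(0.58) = -0.67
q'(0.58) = -0.19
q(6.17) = -0.64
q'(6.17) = 0.01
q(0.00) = -0.63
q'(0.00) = 0.00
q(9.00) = 1.12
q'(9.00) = 0.03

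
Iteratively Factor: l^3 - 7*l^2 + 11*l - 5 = (l - 1)*(l^2 - 6*l + 5) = (l - 5)*(l - 1)*(l - 1)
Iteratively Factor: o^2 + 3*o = (o + 3)*(o)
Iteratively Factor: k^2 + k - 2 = (k + 2)*(k - 1)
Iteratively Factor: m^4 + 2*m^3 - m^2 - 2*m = (m)*(m^3 + 2*m^2 - m - 2) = m*(m - 1)*(m^2 + 3*m + 2) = m*(m - 1)*(m + 1)*(m + 2)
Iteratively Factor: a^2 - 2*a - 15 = (a + 3)*(a - 5)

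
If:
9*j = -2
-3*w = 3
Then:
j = -2/9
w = -1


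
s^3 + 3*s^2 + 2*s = s*(s + 1)*(s + 2)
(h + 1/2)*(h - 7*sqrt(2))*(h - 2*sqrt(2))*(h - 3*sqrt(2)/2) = h^4 - 21*sqrt(2)*h^3/2 + h^3/2 - 21*sqrt(2)*h^2/4 + 55*h^2 - 42*sqrt(2)*h + 55*h/2 - 21*sqrt(2)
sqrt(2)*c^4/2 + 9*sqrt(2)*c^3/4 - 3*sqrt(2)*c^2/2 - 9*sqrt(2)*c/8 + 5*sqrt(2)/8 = (c - 1/2)*(c + 5)*(c - sqrt(2)/2)*(sqrt(2)*c/2 + 1/2)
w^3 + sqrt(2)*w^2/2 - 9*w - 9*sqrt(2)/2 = (w - 3)*(w + 3)*(w + sqrt(2)/2)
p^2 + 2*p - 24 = (p - 4)*(p + 6)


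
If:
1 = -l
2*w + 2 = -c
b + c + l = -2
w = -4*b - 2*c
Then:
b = 1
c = -2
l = -1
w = 0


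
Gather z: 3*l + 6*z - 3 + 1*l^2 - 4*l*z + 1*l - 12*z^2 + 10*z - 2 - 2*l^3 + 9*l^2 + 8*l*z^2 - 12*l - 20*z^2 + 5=-2*l^3 + 10*l^2 - 8*l + z^2*(8*l - 32) + z*(16 - 4*l)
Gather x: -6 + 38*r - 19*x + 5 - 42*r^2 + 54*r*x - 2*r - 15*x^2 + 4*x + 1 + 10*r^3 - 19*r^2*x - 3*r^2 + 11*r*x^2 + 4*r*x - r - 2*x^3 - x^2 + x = 10*r^3 - 45*r^2 + 35*r - 2*x^3 + x^2*(11*r - 16) + x*(-19*r^2 + 58*r - 14)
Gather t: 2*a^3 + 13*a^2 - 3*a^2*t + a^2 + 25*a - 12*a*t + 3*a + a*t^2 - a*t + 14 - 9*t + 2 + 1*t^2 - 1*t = 2*a^3 + 14*a^2 + 28*a + t^2*(a + 1) + t*(-3*a^2 - 13*a - 10) + 16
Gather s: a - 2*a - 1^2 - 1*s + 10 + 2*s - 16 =-a + s - 7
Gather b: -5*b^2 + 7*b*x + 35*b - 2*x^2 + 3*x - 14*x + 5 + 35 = -5*b^2 + b*(7*x + 35) - 2*x^2 - 11*x + 40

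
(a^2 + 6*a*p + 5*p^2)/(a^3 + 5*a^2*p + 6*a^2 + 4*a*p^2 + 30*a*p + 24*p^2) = (a + 5*p)/(a^2 + 4*a*p + 6*a + 24*p)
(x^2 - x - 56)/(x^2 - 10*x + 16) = (x + 7)/(x - 2)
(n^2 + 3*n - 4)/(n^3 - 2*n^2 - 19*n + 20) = 1/(n - 5)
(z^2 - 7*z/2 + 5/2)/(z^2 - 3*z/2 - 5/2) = (z - 1)/(z + 1)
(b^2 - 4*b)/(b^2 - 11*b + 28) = b/(b - 7)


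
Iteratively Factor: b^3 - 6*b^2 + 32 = (b - 4)*(b^2 - 2*b - 8) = (b - 4)*(b + 2)*(b - 4)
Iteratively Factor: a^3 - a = (a - 1)*(a^2 + a) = (a - 1)*(a + 1)*(a)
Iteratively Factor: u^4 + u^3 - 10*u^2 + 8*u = (u - 2)*(u^3 + 3*u^2 - 4*u) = (u - 2)*(u + 4)*(u^2 - u) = u*(u - 2)*(u + 4)*(u - 1)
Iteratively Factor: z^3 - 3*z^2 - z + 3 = (z - 3)*(z^2 - 1) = (z - 3)*(z - 1)*(z + 1)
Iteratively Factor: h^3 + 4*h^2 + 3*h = (h)*(h^2 + 4*h + 3) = h*(h + 3)*(h + 1)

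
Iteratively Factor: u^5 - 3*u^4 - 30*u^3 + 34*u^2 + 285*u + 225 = (u + 3)*(u^4 - 6*u^3 - 12*u^2 + 70*u + 75) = (u + 1)*(u + 3)*(u^3 - 7*u^2 - 5*u + 75) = (u - 5)*(u + 1)*(u + 3)*(u^2 - 2*u - 15) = (u - 5)^2*(u + 1)*(u + 3)*(u + 3)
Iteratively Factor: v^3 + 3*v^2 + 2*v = (v + 1)*(v^2 + 2*v) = (v + 1)*(v + 2)*(v)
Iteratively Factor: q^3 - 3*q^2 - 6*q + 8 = (q - 4)*(q^2 + q - 2) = (q - 4)*(q + 2)*(q - 1)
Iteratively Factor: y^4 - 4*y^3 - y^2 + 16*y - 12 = (y - 2)*(y^3 - 2*y^2 - 5*y + 6) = (y - 2)*(y + 2)*(y^2 - 4*y + 3) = (y - 3)*(y - 2)*(y + 2)*(y - 1)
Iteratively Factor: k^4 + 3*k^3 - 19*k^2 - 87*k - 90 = (k + 2)*(k^3 + k^2 - 21*k - 45) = (k - 5)*(k + 2)*(k^2 + 6*k + 9) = (k - 5)*(k + 2)*(k + 3)*(k + 3)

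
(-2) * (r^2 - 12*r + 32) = -2*r^2 + 24*r - 64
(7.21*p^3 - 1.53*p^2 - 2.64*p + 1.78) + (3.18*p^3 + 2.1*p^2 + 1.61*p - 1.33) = 10.39*p^3 + 0.57*p^2 - 1.03*p + 0.45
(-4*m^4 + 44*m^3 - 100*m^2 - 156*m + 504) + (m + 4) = -4*m^4 + 44*m^3 - 100*m^2 - 155*m + 508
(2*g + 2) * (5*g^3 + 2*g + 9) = 10*g^4 + 10*g^3 + 4*g^2 + 22*g + 18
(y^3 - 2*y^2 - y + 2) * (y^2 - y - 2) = y^5 - 3*y^4 - y^3 + 7*y^2 - 4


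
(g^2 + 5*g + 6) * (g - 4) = g^3 + g^2 - 14*g - 24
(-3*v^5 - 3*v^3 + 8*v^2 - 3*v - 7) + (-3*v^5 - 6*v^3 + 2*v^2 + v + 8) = -6*v^5 - 9*v^3 + 10*v^2 - 2*v + 1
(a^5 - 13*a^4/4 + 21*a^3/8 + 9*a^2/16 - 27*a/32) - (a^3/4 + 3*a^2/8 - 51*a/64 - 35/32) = a^5 - 13*a^4/4 + 19*a^3/8 + 3*a^2/16 - 3*a/64 + 35/32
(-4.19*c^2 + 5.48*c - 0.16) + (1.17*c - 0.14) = -4.19*c^2 + 6.65*c - 0.3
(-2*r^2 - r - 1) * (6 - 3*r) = 6*r^3 - 9*r^2 - 3*r - 6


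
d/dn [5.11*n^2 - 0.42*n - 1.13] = 10.22*n - 0.42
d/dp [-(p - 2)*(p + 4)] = -2*p - 2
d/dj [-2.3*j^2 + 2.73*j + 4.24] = 2.73 - 4.6*j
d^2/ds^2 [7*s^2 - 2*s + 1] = 14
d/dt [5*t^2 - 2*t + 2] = 10*t - 2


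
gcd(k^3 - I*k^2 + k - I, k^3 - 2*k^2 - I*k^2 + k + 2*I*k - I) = k - I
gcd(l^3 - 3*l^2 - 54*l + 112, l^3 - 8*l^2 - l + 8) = l - 8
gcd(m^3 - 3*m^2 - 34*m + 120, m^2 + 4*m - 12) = m + 6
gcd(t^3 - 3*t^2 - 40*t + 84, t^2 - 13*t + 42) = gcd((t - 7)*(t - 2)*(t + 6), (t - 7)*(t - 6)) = t - 7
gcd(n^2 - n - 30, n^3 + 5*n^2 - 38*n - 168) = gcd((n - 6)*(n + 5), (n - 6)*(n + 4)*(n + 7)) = n - 6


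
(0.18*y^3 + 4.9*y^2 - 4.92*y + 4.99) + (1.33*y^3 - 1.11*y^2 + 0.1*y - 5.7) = 1.51*y^3 + 3.79*y^2 - 4.82*y - 0.71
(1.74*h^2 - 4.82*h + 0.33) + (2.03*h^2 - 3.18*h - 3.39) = 3.77*h^2 - 8.0*h - 3.06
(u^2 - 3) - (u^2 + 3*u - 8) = 5 - 3*u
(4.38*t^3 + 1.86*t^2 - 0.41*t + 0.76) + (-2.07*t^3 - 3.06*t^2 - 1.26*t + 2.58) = 2.31*t^3 - 1.2*t^2 - 1.67*t + 3.34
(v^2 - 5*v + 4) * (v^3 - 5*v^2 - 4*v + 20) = v^5 - 10*v^4 + 25*v^3 + 20*v^2 - 116*v + 80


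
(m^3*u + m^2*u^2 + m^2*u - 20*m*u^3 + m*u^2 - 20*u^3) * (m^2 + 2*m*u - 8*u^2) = m^5*u + 3*m^4*u^2 + m^4*u - 26*m^3*u^3 + 3*m^3*u^2 - 48*m^2*u^4 - 26*m^2*u^3 + 160*m*u^5 - 48*m*u^4 + 160*u^5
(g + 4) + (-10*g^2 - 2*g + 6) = -10*g^2 - g + 10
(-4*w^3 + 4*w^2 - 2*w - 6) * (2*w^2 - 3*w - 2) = -8*w^5 + 20*w^4 - 8*w^3 - 14*w^2 + 22*w + 12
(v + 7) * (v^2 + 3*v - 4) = v^3 + 10*v^2 + 17*v - 28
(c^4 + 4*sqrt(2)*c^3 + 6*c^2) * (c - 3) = c^5 - 3*c^4 + 4*sqrt(2)*c^4 - 12*sqrt(2)*c^3 + 6*c^3 - 18*c^2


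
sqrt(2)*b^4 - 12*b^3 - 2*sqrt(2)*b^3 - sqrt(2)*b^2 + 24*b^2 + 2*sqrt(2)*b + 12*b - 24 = (b - 2)*(b - 1)*(b - 6*sqrt(2))*(sqrt(2)*b + sqrt(2))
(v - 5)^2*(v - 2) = v^3 - 12*v^2 + 45*v - 50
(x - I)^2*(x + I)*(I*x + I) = I*x^4 + x^3 + I*x^3 + x^2 + I*x^2 + x + I*x + 1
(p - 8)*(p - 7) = p^2 - 15*p + 56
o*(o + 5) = o^2 + 5*o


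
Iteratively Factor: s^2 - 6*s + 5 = (s - 5)*(s - 1)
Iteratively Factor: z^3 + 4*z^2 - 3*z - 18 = (z + 3)*(z^2 + z - 6) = (z - 2)*(z + 3)*(z + 3)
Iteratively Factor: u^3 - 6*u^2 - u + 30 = (u + 2)*(u^2 - 8*u + 15) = (u - 5)*(u + 2)*(u - 3)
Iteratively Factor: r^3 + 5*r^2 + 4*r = (r)*(r^2 + 5*r + 4) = r*(r + 4)*(r + 1)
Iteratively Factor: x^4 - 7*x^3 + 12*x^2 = (x)*(x^3 - 7*x^2 + 12*x) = x^2*(x^2 - 7*x + 12) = x^2*(x - 4)*(x - 3)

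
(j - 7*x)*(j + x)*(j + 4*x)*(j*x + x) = j^4*x - 2*j^3*x^2 + j^3*x - 31*j^2*x^3 - 2*j^2*x^2 - 28*j*x^4 - 31*j*x^3 - 28*x^4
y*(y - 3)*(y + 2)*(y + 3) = y^4 + 2*y^3 - 9*y^2 - 18*y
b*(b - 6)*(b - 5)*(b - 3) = b^4 - 14*b^3 + 63*b^2 - 90*b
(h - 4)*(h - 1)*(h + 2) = h^3 - 3*h^2 - 6*h + 8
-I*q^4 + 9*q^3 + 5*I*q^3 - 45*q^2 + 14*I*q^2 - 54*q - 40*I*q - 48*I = (q - 6)*(q + I)*(q + 8*I)*(-I*q - I)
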